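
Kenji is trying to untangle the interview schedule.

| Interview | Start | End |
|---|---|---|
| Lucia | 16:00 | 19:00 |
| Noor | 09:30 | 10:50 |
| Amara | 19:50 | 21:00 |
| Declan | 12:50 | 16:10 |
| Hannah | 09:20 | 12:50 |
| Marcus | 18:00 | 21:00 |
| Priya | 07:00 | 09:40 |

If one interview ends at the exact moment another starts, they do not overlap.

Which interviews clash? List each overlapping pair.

Amara & Marcus, Declan & Lucia, Hannah & Noor, Hannah & Priya, Lucia & Marcus, Noor & Priya

Sorted by start: Priya, Hannah, Noor, Declan, Lucia, Marcus, Amara.
Hannah starts before Priya ends → Priya and Hannah overlap.
Noor starts before Priya ends → Priya and Noor overlap.
Declan starts after Priya ends, so Priya has no further overlaps.
Noor starts before Hannah ends → Hannah and Noor overlap.
Declan starts exactly when Hannah ends (back-to-back, no overlap), so Hannah has no further overlaps.
Declan starts after Noor ends, so Noor has no further overlaps.
Lucia starts before Declan ends → Declan and Lucia overlap.
Marcus starts after Declan ends, so Declan has no further overlaps.
Marcus starts before Lucia ends → Lucia and Marcus overlap.
Amara starts after Lucia ends.
Amara starts before Marcus ends → Marcus and Amara overlap.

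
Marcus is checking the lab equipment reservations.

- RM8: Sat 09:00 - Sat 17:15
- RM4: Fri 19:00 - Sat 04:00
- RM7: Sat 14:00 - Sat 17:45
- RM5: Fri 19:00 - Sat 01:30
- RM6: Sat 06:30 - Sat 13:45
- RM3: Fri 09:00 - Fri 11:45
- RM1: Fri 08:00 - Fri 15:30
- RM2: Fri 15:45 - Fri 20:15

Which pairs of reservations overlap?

RM1 & RM3, RM2 & RM4, RM2 & RM5, RM4 & RM5, RM6 & RM8, RM7 & RM8

Check each pair: they overlap iff neither finishes before the other starts.
Sorted by start: RM1, RM3, RM2, RM4, RM5, RM6, RM8, RM7.
RM3 starts before RM1 ends → RM1 and RM3 overlap.
RM2 starts after RM1 ends — done with RM1.
RM2 starts after RM3 ends — done with RM3.
RM4 starts before RM2 ends → RM2 and RM4 overlap.
RM5 starts before RM2 ends → RM2 and RM5 overlap.
RM6 starts after RM2 ends — done with RM2.
RM5 starts before RM4 ends → RM4 and RM5 overlap.
RM6 starts after RM4 ends — done with RM4.
RM6 starts after RM5 ends — done with RM5.
RM8 starts before RM6 ends → RM6 and RM8 overlap.
RM7 starts after RM6 ends.
RM7 starts before RM8 ends → RM8 and RM7 overlap.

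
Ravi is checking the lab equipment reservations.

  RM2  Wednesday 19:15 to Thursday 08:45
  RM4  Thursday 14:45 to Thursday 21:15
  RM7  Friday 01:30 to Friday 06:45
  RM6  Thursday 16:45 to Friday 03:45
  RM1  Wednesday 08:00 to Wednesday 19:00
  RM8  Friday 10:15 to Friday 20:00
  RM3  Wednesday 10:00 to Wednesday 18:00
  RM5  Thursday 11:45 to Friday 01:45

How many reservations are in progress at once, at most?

3

Sweep the timeline, counting +1 at each start and −1 at each end (ends before starts at a tie):
Wednesday 08:00 start RM1 → 1
Wednesday 10:00 start RM3 → 2
Wednesday 18:00 end RM3 → 1
Wednesday 19:00 end RM1 → 0
Wednesday 19:15 start RM2 → 1
Thursday 08:45 end RM2 → 0
Thursday 11:45 start RM5 → 1
Thursday 14:45 start RM4 → 2
Thursday 16:45 start RM6 → 3
Thursday 21:15 end RM4 → 2
Friday 01:30 start RM7 → 3
Friday 01:45 end RM5 → 2
Friday 03:45 end RM6 → 1
Friday 06:45 end RM7 → 0
Friday 10:15 start RM8 → 1
Friday 20:00 end RM8 → 0
Peak is 3, at Thursday 16:45 (RM4, RM5, RM6).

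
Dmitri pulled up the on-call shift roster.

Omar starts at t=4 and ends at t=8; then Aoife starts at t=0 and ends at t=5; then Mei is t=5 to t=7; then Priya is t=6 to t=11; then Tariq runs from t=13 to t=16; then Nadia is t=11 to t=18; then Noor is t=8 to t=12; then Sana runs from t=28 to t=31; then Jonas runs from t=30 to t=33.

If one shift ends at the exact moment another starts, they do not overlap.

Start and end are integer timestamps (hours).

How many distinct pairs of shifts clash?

Sorted by start: Aoife, Omar, Mei, Priya, Noor, Nadia, Tariq, Sana, Jonas.
Omar starts before Aoife ends → Aoife and Omar overlap.
Mei starts exactly when Aoife ends (back-to-back, no overlap) — done with Aoife.
Mei starts before Omar ends → Omar and Mei overlap.
Priya starts before Omar ends → Omar and Priya overlap.
Noor starts exactly when Omar ends (back-to-back, no overlap) — done with Omar.
Priya starts before Mei ends → Mei and Priya overlap.
Noor starts after Mei ends — done with Mei.
Noor starts before Priya ends → Priya and Noor overlap.
Nadia starts exactly when Priya ends (back-to-back, no overlap) — done with Priya.
Nadia starts before Noor ends → Noor and Nadia overlap.
Tariq starts after Noor ends — done with Noor.
Tariq starts before Nadia ends → Nadia and Tariq overlap.
Sana starts after Nadia ends — done with Nadia.
Sana starts after Tariq ends — done with Tariq.
Jonas starts before Sana ends → Sana and Jonas overlap.
Overlapping pairs: Aoife & Omar, Jonas & Sana, Mei & Omar, Mei & Priya, Nadia & Noor, Nadia & Tariq, Noor & Priya, Omar & Priya — 8 in total.

8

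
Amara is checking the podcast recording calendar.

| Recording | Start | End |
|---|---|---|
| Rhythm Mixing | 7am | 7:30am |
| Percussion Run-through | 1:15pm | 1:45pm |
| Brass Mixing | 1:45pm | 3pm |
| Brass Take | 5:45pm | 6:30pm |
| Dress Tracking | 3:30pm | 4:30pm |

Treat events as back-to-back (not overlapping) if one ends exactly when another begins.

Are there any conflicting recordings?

Check each pair: they overlap iff neither finishes before the other starts.
Sorted by start: Rhythm Mixing, Percussion Run-through, Brass Mixing, Dress Tracking, Brass Take.
Percussion Run-through starts after Rhythm Mixing ends — done with Rhythm Mixing.
Brass Mixing starts exactly when Percussion Run-through ends (back-to-back, no overlap) — done with Percussion Run-through.
Dress Tracking starts after Brass Mixing ends — done with Brass Mixing.
Brass Take starts after Dress Tracking ends.
Every pair is clear; the schedule has no overlaps.

No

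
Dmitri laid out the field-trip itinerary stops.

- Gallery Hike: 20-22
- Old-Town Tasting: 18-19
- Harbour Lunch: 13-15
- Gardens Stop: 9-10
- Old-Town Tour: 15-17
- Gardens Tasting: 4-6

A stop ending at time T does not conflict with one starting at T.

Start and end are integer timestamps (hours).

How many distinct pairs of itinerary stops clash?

Sorted by start: Gardens Tasting, Gardens Stop, Harbour Lunch, Old-Town Tour, Old-Town Tasting, Gallery Hike.
Gardens Stop starts after Gardens Tasting ends — done with Gardens Tasting.
Harbour Lunch starts after Gardens Stop ends — done with Gardens Stop.
Old-Town Tour starts exactly when Harbour Lunch ends (back-to-back, no overlap) — done with Harbour Lunch.
Old-Town Tasting starts after Old-Town Tour ends — done with Old-Town Tour.
Gallery Hike starts after Old-Town Tasting ends.
No pair overlaps.

0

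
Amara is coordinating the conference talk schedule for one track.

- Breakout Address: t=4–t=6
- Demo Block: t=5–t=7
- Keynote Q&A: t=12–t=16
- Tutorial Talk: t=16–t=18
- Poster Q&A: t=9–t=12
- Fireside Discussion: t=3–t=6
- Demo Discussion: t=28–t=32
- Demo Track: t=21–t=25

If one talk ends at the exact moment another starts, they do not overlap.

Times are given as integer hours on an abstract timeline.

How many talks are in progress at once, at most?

Sweep the timeline, counting +1 at each start and −1 at each end (ends before starts at a tie):
t=3 start Fireside Discussion → 1
t=4 start Breakout Address → 2
t=5 start Demo Block → 3
t=6 end Breakout Address → 2
t=6 end Fireside Discussion → 1
t=7 end Demo Block → 0
t=9 start Poster Q&A → 1
t=12 end Poster Q&A → 0
t=12 start Keynote Q&A → 1
t=16 end Keynote Q&A → 0
t=16 start Tutorial Talk → 1
t=18 end Tutorial Talk → 0
t=21 start Demo Track → 1
t=25 end Demo Track → 0
t=28 start Demo Discussion → 1
t=32 end Demo Discussion → 0
Peak is 3, at t=5 (Breakout Address, Demo Block, Fireside Discussion).

3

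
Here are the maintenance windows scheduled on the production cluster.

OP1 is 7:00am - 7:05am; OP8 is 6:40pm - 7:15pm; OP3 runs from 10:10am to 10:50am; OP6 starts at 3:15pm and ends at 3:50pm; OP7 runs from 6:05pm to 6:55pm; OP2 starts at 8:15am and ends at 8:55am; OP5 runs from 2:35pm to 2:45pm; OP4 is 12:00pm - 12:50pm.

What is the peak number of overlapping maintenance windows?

2

Walk through starts and ends in time order (an end at T is processed before a start at T):
7:00am start OP1 → 1
7:05am end OP1 → 0
8:15am start OP2 → 1
8:55am end OP2 → 0
10:10am start OP3 → 1
10:50am end OP3 → 0
12:00pm start OP4 → 1
12:50pm end OP4 → 0
2:35pm start OP5 → 1
2:45pm end OP5 → 0
3:15pm start OP6 → 1
3:50pm end OP6 → 0
6:05pm start OP7 → 1
6:40pm start OP8 → 2
6:55pm end OP7 → 1
7:15pm end OP8 → 0
Peak is 2, at 6:40pm (OP7, OP8).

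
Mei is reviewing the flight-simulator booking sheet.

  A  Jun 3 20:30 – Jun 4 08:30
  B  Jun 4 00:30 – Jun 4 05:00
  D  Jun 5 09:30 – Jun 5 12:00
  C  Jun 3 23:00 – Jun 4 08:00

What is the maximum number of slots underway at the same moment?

Walk through starts and ends in time order (an end at T is processed before a start at T):
Jun 3 20:30 start A → 1
Jun 3 23:00 start C → 2
Jun 4 00:30 start B → 3
Jun 4 05:00 end B → 2
Jun 4 08:00 end C → 1
Jun 4 08:30 end A → 0
Jun 5 09:30 start D → 1
Jun 5 12:00 end D → 0
Peak is 3, at Jun 4 00:30 (A, B, C).

3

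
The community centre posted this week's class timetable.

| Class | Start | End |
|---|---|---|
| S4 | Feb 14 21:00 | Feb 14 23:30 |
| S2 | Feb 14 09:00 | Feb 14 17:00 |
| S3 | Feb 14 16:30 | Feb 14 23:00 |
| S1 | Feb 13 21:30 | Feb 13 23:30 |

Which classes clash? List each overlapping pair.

S2 & S3, S3 & S4

Sorted by start: S1, S2, S3, S4.
S2 starts after S1 ends; S1 is clear from here.
S3 starts before S2 ends → S2 and S3 overlap.
S4 starts after S2 ends.
S4 starts before S3 ends → S3 and S4 overlap.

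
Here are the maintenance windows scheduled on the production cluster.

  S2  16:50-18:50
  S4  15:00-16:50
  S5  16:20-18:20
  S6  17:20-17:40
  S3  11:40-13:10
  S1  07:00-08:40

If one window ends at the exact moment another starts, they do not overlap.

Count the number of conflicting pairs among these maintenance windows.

Sorted by start: S1, S3, S4, S5, S2, S6.
S3 starts after S1 ends — done with S1.
S4 starts after S3 ends — done with S3.
S5 starts before S4 ends → S4 and S5 overlap.
S2 starts exactly when S4 ends (back-to-back, no overlap) — done with S4.
S2 starts before S5 ends → S5 and S2 overlap.
S6 starts before S5 ends → S5 and S6 overlap.
S6 starts before S2 ends → S2 and S6 overlap.
Overlapping pairs: S2 & S5, S2 & S6, S4 & S5, S5 & S6 — 4 in total.

4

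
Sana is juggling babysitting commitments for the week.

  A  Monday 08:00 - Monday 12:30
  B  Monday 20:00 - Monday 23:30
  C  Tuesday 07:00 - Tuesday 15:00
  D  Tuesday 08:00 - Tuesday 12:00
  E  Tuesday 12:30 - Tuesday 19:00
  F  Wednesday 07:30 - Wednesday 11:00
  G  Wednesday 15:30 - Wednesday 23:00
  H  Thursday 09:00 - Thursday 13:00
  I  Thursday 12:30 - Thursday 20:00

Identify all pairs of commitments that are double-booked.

C & D, C & E, H & I

Sorted by start: A, B, C, D, E, F, G, H, I.
B starts after A ends — done with A.
C starts after B ends — done with B.
D starts before C ends → C and D overlap.
E starts before C ends → C and E overlap.
F starts after C ends — done with C.
E starts after D ends — done with D.
F starts after E ends — done with E.
G starts after F ends — done with F.
H starts after G ends — done with G.
I starts before H ends → H and I overlap.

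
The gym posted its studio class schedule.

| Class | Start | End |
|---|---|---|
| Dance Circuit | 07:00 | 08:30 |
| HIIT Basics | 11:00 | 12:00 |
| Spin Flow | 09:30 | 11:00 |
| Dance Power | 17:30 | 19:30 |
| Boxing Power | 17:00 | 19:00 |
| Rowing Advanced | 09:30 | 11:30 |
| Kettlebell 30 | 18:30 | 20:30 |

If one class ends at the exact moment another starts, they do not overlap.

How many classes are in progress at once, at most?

3

Sweep the timeline, counting +1 at each start and −1 at each end (ends before starts at a tie):
07:00 start Dance Circuit → 1
08:30 end Dance Circuit → 0
09:30 start Rowing Advanced → 1
09:30 start Spin Flow → 2
11:00 end Spin Flow → 1
11:00 start HIIT Basics → 2
11:30 end Rowing Advanced → 1
12:00 end HIIT Basics → 0
17:00 start Boxing Power → 1
17:30 start Dance Power → 2
18:30 start Kettlebell 30 → 3
19:00 end Boxing Power → 2
19:30 end Dance Power → 1
20:30 end Kettlebell 30 → 0
Peak is 3, at 18:30 (Boxing Power, Dance Power, Kettlebell 30).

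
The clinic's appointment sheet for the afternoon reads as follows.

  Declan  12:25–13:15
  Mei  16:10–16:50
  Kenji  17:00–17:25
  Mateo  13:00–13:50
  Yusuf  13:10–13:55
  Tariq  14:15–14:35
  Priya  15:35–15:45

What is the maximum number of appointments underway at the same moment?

3

Sort all start/end points and keep a running count:
12:25 start Declan → 1
13:00 start Mateo → 2
13:10 start Yusuf → 3
13:15 end Declan → 2
13:50 end Mateo → 1
13:55 end Yusuf → 0
14:15 start Tariq → 1
14:35 end Tariq → 0
15:35 start Priya → 1
15:45 end Priya → 0
16:10 start Mei → 1
16:50 end Mei → 0
17:00 start Kenji → 1
17:25 end Kenji → 0
Peak is 3, at 13:10 (Declan, Mateo, Yusuf).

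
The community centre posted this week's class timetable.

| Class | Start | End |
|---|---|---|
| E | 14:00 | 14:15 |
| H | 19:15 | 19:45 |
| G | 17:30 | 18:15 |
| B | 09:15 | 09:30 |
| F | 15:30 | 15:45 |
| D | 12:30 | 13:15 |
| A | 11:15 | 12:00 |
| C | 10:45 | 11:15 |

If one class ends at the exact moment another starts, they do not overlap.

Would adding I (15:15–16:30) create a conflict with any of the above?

Yes — it overlaps F

B: ends 09:30 at or before I starts 15:15 → clear.
C: ends 11:15 at or before I starts 15:15 → clear.
A: ends 12:00 at or before I starts 15:15 → clear.
D: ends 13:15 at or before I starts 15:15 → clear.
E: ends 14:15 at or before I starts 15:15 → clear.
F: starts 15:30 before I ends 16:30, and ends 15:45 after I starts 15:15 → overlap.
G: starts 17:30 at or after I ends 16:30 → clear.
H: starts 19:15 at or after I ends 16:30 → clear.
I overlaps F.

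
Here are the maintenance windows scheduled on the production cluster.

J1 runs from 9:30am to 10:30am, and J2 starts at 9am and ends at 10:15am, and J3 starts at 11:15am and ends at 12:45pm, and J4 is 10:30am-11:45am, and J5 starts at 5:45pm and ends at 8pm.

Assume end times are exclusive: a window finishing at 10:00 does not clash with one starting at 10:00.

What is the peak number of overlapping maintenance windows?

2

Walk through starts and ends in time order (an end at T is processed before a start at T):
9am start J2 → 1
9:30am start J1 → 2
10:15am end J2 → 1
10:30am end J1 → 0
10:30am start J4 → 1
11:15am start J3 → 2
11:45am end J4 → 1
12:45pm end J3 → 0
5:45pm start J5 → 1
8pm end J5 → 0
Peak is 2, at 9:30am (J1, J2).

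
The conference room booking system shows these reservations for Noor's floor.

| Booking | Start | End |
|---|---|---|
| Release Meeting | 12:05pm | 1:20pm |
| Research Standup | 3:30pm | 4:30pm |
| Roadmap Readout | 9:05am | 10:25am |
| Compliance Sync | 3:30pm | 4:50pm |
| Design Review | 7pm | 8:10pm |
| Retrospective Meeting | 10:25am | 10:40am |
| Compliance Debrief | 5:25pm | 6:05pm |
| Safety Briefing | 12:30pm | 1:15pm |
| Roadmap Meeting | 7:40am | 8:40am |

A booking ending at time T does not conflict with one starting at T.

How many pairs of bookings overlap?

Sorted by start: Roadmap Meeting, Roadmap Readout, Retrospective Meeting, Release Meeting, Safety Briefing, Compliance Sync, Research Standup, Compliance Debrief, Design Review.
Roadmap Readout starts after Roadmap Meeting ends — done with Roadmap Meeting.
Retrospective Meeting starts exactly when Roadmap Readout ends (back-to-back, no overlap) — done with Roadmap Readout.
Release Meeting starts after Retrospective Meeting ends — done with Retrospective Meeting.
Safety Briefing starts before Release Meeting ends → Release Meeting and Safety Briefing overlap.
Compliance Sync starts after Release Meeting ends — done with Release Meeting.
Compliance Sync starts after Safety Briefing ends — done with Safety Briefing.
Research Standup starts before Compliance Sync ends → Compliance Sync and Research Standup overlap.
Compliance Debrief starts after Compliance Sync ends — done with Compliance Sync.
Compliance Debrief starts after Research Standup ends — done with Research Standup.
Design Review starts after Compliance Debrief ends.
Overlapping pairs: Compliance Sync & Research Standup, Release Meeting & Safety Briefing — 2 in total.

2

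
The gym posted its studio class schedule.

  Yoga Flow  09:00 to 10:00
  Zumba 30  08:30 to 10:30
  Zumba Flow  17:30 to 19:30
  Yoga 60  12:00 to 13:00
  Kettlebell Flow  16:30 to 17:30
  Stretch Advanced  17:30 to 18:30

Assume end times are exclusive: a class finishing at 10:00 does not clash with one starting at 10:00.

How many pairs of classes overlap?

Two intervals overlap when each starts before the other ends.
Sorted by start: Zumba 30, Yoga Flow, Yoga 60, Kettlebell Flow, Zumba Flow, Stretch Advanced.
Yoga Flow starts before Zumba 30 ends → Zumba 30 and Yoga Flow overlap.
Yoga 60 starts after Zumba 30 ends; Zumba 30 is clear from here.
Yoga 60 starts after Yoga Flow ends; Yoga Flow is clear from here.
Kettlebell Flow starts after Yoga 60 ends; Yoga 60 is clear from here.
Zumba Flow starts exactly when Kettlebell Flow ends (back-to-back, no overlap); Kettlebell Flow is clear from here.
Stretch Advanced starts before Zumba Flow ends → Zumba Flow and Stretch Advanced overlap.
Overlapping pairs: Stretch Advanced & Zumba Flow, Yoga Flow & Zumba 30 — 2 in total.

2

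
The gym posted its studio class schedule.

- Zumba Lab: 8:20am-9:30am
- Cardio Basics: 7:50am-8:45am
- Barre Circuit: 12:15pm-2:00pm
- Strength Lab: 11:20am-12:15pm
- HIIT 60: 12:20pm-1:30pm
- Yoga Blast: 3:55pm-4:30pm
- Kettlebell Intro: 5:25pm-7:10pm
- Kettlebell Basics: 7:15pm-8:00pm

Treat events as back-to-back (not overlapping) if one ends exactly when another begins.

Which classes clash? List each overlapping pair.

Barre Circuit & HIIT 60, Cardio Basics & Zumba Lab

Two intervals overlap when each starts before the other ends.
Sorted by start: Cardio Basics, Zumba Lab, Strength Lab, Barre Circuit, HIIT 60, Yoga Blast, Kettlebell Intro, Kettlebell Basics.
Zumba Lab starts before Cardio Basics ends → Cardio Basics and Zumba Lab overlap.
Strength Lab starts after Cardio Basics ends, so nothing later overlaps Cardio Basics either.
Strength Lab starts after Zumba Lab ends, so nothing later overlaps Zumba Lab either.
Barre Circuit starts exactly when Strength Lab ends (back-to-back, no overlap), so nothing later overlaps Strength Lab either.
HIIT 60 starts before Barre Circuit ends → Barre Circuit and HIIT 60 overlap.
Yoga Blast starts after Barre Circuit ends, so nothing later overlaps Barre Circuit either.
Yoga Blast starts after HIIT 60 ends, so nothing later overlaps HIIT 60 either.
Kettlebell Intro starts after Yoga Blast ends, so nothing later overlaps Yoga Blast either.
Kettlebell Basics starts after Kettlebell Intro ends.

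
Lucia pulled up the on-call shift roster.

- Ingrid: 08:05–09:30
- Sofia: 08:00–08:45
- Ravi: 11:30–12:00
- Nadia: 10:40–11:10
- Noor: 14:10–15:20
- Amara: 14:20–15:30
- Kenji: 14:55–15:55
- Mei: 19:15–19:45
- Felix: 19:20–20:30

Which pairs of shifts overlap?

Amara & Kenji, Amara & Noor, Felix & Mei, Ingrid & Sofia, Kenji & Noor

Sorted by start: Sofia, Ingrid, Nadia, Ravi, Noor, Amara, Kenji, Mei, Felix.
Ingrid starts before Sofia ends → Sofia and Ingrid overlap.
Nadia starts after Sofia ends; Sofia is clear from here.
Nadia starts after Ingrid ends; Ingrid is clear from here.
Ravi starts after Nadia ends; Nadia is clear from here.
Noor starts after Ravi ends; Ravi is clear from here.
Amara starts before Noor ends → Noor and Amara overlap.
Kenji starts before Noor ends → Noor and Kenji overlap.
Mei starts after Noor ends; Noor is clear from here.
Kenji starts before Amara ends → Amara and Kenji overlap.
Mei starts after Amara ends; Amara is clear from here.
Mei starts after Kenji ends; Kenji is clear from here.
Felix starts before Mei ends → Mei and Felix overlap.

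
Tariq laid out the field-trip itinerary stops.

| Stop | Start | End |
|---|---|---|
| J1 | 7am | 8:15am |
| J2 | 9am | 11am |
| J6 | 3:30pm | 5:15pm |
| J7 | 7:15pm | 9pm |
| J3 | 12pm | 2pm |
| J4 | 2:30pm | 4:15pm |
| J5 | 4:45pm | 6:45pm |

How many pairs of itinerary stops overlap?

2

Sorted by start: J1, J2, J3, J4, J6, J5, J7.
J2 starts after J1 ends; J1 is clear from here.
J3 starts after J2 ends; J2 is clear from here.
J4 starts after J3 ends; J3 is clear from here.
J6 starts before J4 ends → J4 and J6 overlap.
J5 starts after J4 ends; J4 is clear from here.
J5 starts before J6 ends → J6 and J5 overlap.
J7 starts after J6 ends.
J7 starts after J5 ends.
Overlapping pairs: J4 & J6, J5 & J6 — 2 in total.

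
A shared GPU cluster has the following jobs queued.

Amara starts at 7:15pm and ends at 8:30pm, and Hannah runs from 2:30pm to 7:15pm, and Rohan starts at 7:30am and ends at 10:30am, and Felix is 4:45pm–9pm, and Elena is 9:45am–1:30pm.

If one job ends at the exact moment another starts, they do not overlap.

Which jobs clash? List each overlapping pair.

Amara & Felix, Elena & Rohan, Felix & Hannah

Two intervals overlap when each starts before the other ends.
Sorted by start: Rohan, Elena, Hannah, Felix, Amara.
Elena starts before Rohan ends → Rohan and Elena overlap.
Hannah starts after Rohan ends, so nothing later overlaps Rohan either.
Hannah starts after Elena ends, so nothing later overlaps Elena either.
Felix starts before Hannah ends → Hannah and Felix overlap.
Amara starts exactly when Hannah ends (back-to-back, no overlap).
Amara starts before Felix ends → Felix and Amara overlap.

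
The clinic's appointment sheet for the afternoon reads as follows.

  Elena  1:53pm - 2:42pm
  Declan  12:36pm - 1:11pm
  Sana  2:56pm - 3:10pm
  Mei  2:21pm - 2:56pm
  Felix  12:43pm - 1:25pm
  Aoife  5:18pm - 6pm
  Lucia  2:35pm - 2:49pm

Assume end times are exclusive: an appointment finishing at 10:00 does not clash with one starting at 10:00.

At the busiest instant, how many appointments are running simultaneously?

Walk through starts and ends in time order (an end at T is processed before a start at T):
12:36pm start Declan → 1
12:43pm start Felix → 2
1:11pm end Declan → 1
1:25pm end Felix → 0
1:53pm start Elena → 1
2:21pm start Mei → 2
2:35pm start Lucia → 3
2:42pm end Elena → 2
2:49pm end Lucia → 1
2:56pm end Mei → 0
2:56pm start Sana → 1
3:10pm end Sana → 0
5:18pm start Aoife → 1
6pm end Aoife → 0
Peak is 3, at 2:35pm (Elena, Lucia, Mei).

3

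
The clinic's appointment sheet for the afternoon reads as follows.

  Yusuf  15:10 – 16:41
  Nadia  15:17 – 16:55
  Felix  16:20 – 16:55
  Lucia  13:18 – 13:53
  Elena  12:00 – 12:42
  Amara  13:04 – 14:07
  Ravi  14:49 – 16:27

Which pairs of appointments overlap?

Sorted by start: Elena, Amara, Lucia, Ravi, Yusuf, Nadia, Felix.
Amara starts after Elena ends, so nothing later overlaps Elena either.
Lucia starts before Amara ends → Amara and Lucia overlap.
Ravi starts after Amara ends, so nothing later overlaps Amara either.
Ravi starts after Lucia ends, so nothing later overlaps Lucia either.
Yusuf starts before Ravi ends → Ravi and Yusuf overlap.
Nadia starts before Ravi ends → Ravi and Nadia overlap.
Felix starts before Ravi ends → Ravi and Felix overlap.
Nadia starts before Yusuf ends → Yusuf and Nadia overlap.
Felix starts before Yusuf ends → Yusuf and Felix overlap.
Felix starts before Nadia ends → Nadia and Felix overlap.

Amara & Lucia, Felix & Nadia, Felix & Ravi, Felix & Yusuf, Nadia & Ravi, Nadia & Yusuf, Ravi & Yusuf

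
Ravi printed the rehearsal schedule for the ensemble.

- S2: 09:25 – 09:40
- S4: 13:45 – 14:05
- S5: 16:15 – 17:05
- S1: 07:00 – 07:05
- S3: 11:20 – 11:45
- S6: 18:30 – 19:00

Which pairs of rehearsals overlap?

Sorted by start: S1, S2, S3, S4, S5, S6.
S2 starts after S1 ends; S1 is clear from here.
S3 starts after S2 ends; S2 is clear from here.
S4 starts after S3 ends; S3 is clear from here.
S5 starts after S4 ends; S4 is clear from here.
S6 starts after S5 ends.

none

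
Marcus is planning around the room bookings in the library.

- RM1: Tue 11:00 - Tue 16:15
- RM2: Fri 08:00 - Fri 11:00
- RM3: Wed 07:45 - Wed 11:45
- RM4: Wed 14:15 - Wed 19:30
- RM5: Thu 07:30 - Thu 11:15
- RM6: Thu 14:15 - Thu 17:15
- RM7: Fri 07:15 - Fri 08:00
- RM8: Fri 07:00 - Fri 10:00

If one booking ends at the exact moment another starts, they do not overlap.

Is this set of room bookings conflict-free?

No

Sorted by start: RM1, RM3, RM4, RM5, RM6, RM8, RM7, RM2.
RM3 starts after RM1 ends — done with RM1.
RM4 starts after RM3 ends — done with RM3.
RM5 starts after RM4 ends — done with RM4.
RM6 starts after RM5 ends — done with RM5.
RM8 starts after RM6 ends — done with RM6.
RM7 starts before RM8 ends → RM8 and RM7 overlap.
That's a conflict, so the schedule is not conflict-free.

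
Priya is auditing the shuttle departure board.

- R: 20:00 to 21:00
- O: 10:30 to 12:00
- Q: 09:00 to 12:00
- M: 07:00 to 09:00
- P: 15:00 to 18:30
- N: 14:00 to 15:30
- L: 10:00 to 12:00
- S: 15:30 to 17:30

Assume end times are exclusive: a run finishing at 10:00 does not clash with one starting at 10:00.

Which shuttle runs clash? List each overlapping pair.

L & O, L & Q, N & P, O & Q, P & S

Sorted by start: M, Q, L, O, N, P, S, R.
Q starts exactly when M ends (back-to-back, no overlap); M is clear from here.
L starts before Q ends → Q and L overlap.
O starts before Q ends → Q and O overlap.
N starts after Q ends; Q is clear from here.
O starts before L ends → L and O overlap.
N starts after L ends; L is clear from here.
N starts after O ends; O is clear from here.
P starts before N ends → N and P overlap.
S starts exactly when N ends (back-to-back, no overlap); N is clear from here.
S starts before P ends → P and S overlap.
R starts after P ends.
R starts after S ends.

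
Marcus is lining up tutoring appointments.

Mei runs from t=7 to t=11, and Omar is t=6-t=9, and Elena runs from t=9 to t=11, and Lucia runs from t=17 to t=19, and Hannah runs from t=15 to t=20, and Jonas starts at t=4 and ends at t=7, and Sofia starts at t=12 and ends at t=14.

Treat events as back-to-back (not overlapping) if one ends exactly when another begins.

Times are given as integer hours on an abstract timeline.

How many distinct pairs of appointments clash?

Sorted by start: Jonas, Omar, Mei, Elena, Sofia, Hannah, Lucia.
Omar starts before Jonas ends → Jonas and Omar overlap.
Mei starts exactly when Jonas ends (back-to-back, no overlap); Jonas is clear from here.
Mei starts before Omar ends → Omar and Mei overlap.
Elena starts exactly when Omar ends (back-to-back, no overlap); Omar is clear from here.
Elena starts before Mei ends → Mei and Elena overlap.
Sofia starts after Mei ends; Mei is clear from here.
Sofia starts after Elena ends; Elena is clear from here.
Hannah starts after Sofia ends; Sofia is clear from here.
Lucia starts before Hannah ends → Hannah and Lucia overlap.
Overlapping pairs: Elena & Mei, Hannah & Lucia, Jonas & Omar, Mei & Omar — 4 in total.

4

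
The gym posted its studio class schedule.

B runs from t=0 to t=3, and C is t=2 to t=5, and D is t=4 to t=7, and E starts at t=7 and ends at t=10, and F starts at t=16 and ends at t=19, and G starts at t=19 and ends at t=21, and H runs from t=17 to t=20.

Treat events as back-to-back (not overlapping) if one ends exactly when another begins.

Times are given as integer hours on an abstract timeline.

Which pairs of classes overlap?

B & C, C & D, F & H, G & H

Sorted by start: B, C, D, E, F, H, G.
C starts before B ends → B and C overlap.
D starts after B ends, so nothing later overlaps B either.
D starts before C ends → C and D overlap.
E starts after C ends, so nothing later overlaps C either.
E starts exactly when D ends (back-to-back, no overlap), so nothing later overlaps D either.
F starts after E ends, so nothing later overlaps E either.
H starts before F ends → F and H overlap.
G starts exactly when F ends (back-to-back, no overlap).
G starts before H ends → H and G overlap.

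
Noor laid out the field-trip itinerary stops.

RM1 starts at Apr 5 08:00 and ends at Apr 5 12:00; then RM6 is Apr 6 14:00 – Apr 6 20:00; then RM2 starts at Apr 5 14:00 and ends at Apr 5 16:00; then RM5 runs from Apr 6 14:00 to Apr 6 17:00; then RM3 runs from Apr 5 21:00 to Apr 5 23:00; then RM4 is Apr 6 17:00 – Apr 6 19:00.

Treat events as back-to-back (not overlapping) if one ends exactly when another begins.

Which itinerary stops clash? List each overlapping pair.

Sorted by start: RM1, RM2, RM3, RM5, RM6, RM4.
RM2 starts after RM1 ends; RM1 is clear from here.
RM3 starts after RM2 ends; RM2 is clear from here.
RM5 starts after RM3 ends; RM3 is clear from here.
RM6 starts before RM5 ends → RM5 and RM6 overlap.
RM4 starts exactly when RM5 ends (back-to-back, no overlap).
RM4 starts before RM6 ends → RM6 and RM4 overlap.

RM4 & RM6, RM5 & RM6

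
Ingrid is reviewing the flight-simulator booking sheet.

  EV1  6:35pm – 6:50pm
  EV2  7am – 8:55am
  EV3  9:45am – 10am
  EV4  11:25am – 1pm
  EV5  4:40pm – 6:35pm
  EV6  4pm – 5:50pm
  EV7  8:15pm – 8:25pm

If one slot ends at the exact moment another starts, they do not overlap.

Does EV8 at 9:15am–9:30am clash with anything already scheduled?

No — it doesn't clash with anything

EV2: ends 8:55am at or before EV8 starts 9:15am → clear.
EV3: starts 9:45am at or after EV8 ends 9:30am → clear.
EV4: starts 11:25am at or after EV8 ends 9:30am → clear.
EV6: starts 4pm at or after EV8 ends 9:30am → clear.
EV5: starts 4:40pm at or after EV8 ends 9:30am → clear.
EV1: starts 6:35pm at or after EV8 ends 9:30am → clear.
EV7: starts 8:15pm at or after EV8 ends 9:30am → clear.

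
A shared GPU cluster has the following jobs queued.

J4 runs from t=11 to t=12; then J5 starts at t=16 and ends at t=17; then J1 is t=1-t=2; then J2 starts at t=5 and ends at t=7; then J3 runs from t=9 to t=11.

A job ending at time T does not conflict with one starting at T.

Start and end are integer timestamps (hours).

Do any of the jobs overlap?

No

Sorted by start: J1, J2, J3, J4, J5.
J2 starts after J1 ends; J1 is clear from here.
J3 starts after J2 ends; J2 is clear from here.
J4 starts exactly when J3 ends (back-to-back, no overlap); J3 is clear from here.
J5 starts after J4 ends.
Every pair is clear; the schedule has no overlaps.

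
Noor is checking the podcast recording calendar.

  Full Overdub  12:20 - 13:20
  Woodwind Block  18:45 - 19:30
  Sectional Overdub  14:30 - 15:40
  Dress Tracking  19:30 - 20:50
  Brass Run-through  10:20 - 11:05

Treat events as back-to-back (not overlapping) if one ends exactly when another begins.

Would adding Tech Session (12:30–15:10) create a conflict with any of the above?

Yes — it overlaps Full Overdub, Sectional Overdub

Brass Run-through: ends 11:05 at or before Tech Session starts 12:30 → clear.
Full Overdub: starts 12:20 before Tech Session ends 15:10, and ends 13:20 after Tech Session starts 12:30 → overlap.
Sectional Overdub: starts 14:30 before Tech Session ends 15:10, and ends 15:40 after Tech Session starts 12:30 → overlap.
Woodwind Block: starts 18:45 at or after Tech Session ends 15:10 → clear.
Dress Tracking: starts 19:30 at or after Tech Session ends 15:10 → clear.
Tech Session overlaps Full Overdub, Sectional Overdub.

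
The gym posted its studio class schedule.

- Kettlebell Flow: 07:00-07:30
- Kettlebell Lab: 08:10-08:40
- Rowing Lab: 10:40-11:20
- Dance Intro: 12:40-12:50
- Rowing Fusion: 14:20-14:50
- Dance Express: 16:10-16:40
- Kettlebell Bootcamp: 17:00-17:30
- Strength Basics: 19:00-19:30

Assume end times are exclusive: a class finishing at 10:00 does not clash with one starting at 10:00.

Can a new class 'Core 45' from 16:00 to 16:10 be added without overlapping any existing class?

Kettlebell Flow: ends 07:30 at or before Core 45 starts 16:00 → clear.
Kettlebell Lab: ends 08:40 at or before Core 45 starts 16:00 → clear.
Rowing Lab: ends 11:20 at or before Core 45 starts 16:00 → clear.
Dance Intro: ends 12:50 at or before Core 45 starts 16:00 → clear.
Rowing Fusion: ends 14:50 at or before Core 45 starts 16:00 → clear.
Dance Express: starts 16:10 at or after Core 45 ends 16:10 → clear.
Kettlebell Bootcamp: starts 17:00 at or after Core 45 ends 16:10 → clear.
Strength Basics: starts 19:00 at or after Core 45 ends 16:10 → clear.

Yes — the slot is free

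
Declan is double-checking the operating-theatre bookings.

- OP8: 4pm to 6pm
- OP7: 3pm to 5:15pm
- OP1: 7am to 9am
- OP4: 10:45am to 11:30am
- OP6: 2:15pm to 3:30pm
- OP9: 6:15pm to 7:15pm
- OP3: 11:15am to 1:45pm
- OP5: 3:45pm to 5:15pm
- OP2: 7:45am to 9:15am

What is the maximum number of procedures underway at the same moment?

Sort all start/end points and keep a running count:
7am start OP1 → 1
7:45am start OP2 → 2
9am end OP1 → 1
9:15am end OP2 → 0
10:45am start OP4 → 1
11:15am start OP3 → 2
11:30am end OP4 → 1
1:45pm end OP3 → 0
2:15pm start OP6 → 1
3pm start OP7 → 2
3:30pm end OP6 → 1
3:45pm start OP5 → 2
4pm start OP8 → 3
5:15pm end OP5 → 2
5:15pm end OP7 → 1
6pm end OP8 → 0
6:15pm start OP9 → 1
7:15pm end OP9 → 0
Peak is 3, at 4pm (OP5, OP7, OP8).

3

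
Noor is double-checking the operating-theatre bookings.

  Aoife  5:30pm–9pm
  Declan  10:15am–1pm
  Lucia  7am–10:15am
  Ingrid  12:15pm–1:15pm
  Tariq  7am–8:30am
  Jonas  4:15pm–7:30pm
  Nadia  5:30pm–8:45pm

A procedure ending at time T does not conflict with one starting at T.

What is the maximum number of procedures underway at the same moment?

Sweep the timeline, counting +1 at each start and −1 at each end (ends before starts at a tie):
7am start Lucia → 1
7am start Tariq → 2
8:30am end Tariq → 1
10:15am end Lucia → 0
10:15am start Declan → 1
12:15pm start Ingrid → 2
1pm end Declan → 1
1:15pm end Ingrid → 0
4:15pm start Jonas → 1
5:30pm start Aoife → 2
5:30pm start Nadia → 3
7:30pm end Jonas → 2
8:45pm end Nadia → 1
9pm end Aoife → 0
Peak is 3, at 5:30pm (Aoife, Jonas, Nadia).

3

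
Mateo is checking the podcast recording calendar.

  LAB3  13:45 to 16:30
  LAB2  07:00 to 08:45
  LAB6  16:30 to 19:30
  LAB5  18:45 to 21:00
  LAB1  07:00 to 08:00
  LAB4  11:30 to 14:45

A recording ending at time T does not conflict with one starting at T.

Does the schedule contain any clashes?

Check each pair: they overlap iff neither finishes before the other starts.
Sorted by start: LAB1, LAB2, LAB4, LAB3, LAB6, LAB5.
LAB2 starts before LAB1 ends → LAB1 and LAB2 overlap.
That's a conflict, so the schedule is not conflict-free.

Yes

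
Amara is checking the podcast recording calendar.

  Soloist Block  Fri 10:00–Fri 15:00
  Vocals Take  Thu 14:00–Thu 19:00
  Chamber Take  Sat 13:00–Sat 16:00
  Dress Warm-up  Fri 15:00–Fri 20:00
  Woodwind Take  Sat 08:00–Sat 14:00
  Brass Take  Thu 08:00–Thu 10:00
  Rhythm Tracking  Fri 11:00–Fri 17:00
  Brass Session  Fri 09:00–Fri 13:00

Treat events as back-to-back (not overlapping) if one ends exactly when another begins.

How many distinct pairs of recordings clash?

Sorted by start: Brass Take, Vocals Take, Brass Session, Soloist Block, Rhythm Tracking, Dress Warm-up, Woodwind Take, Chamber Take.
Vocals Take starts after Brass Take ends, so nothing later overlaps Brass Take either.
Brass Session starts after Vocals Take ends, so nothing later overlaps Vocals Take either.
Soloist Block starts before Brass Session ends → Brass Session and Soloist Block overlap.
Rhythm Tracking starts before Brass Session ends → Brass Session and Rhythm Tracking overlap.
Dress Warm-up starts after Brass Session ends, so nothing later overlaps Brass Session either.
Rhythm Tracking starts before Soloist Block ends → Soloist Block and Rhythm Tracking overlap.
Dress Warm-up starts exactly when Soloist Block ends (back-to-back, no overlap), so nothing later overlaps Soloist Block either.
Dress Warm-up starts before Rhythm Tracking ends → Rhythm Tracking and Dress Warm-up overlap.
Woodwind Take starts after Rhythm Tracking ends, so nothing later overlaps Rhythm Tracking either.
Woodwind Take starts after Dress Warm-up ends, so nothing later overlaps Dress Warm-up either.
Chamber Take starts before Woodwind Take ends → Woodwind Take and Chamber Take overlap.
Overlapping pairs: Brass Session & Rhythm Tracking, Brass Session & Soloist Block, Chamber Take & Woodwind Take, Dress Warm-up & Rhythm Tracking, Rhythm Tracking & Soloist Block — 5 in total.

5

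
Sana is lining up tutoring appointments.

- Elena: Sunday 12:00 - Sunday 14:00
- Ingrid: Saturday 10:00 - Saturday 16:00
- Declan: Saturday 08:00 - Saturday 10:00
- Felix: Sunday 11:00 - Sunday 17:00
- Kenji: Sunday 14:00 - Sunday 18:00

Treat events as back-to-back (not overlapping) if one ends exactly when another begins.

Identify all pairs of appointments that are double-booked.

Elena & Felix, Felix & Kenji

Two intervals overlap when each starts before the other ends.
Sorted by start: Declan, Ingrid, Felix, Elena, Kenji.
Ingrid starts exactly when Declan ends (back-to-back, no overlap) — done with Declan.
Felix starts after Ingrid ends — done with Ingrid.
Elena starts before Felix ends → Felix and Elena overlap.
Kenji starts before Felix ends → Felix and Kenji overlap.
Kenji starts exactly when Elena ends (back-to-back, no overlap).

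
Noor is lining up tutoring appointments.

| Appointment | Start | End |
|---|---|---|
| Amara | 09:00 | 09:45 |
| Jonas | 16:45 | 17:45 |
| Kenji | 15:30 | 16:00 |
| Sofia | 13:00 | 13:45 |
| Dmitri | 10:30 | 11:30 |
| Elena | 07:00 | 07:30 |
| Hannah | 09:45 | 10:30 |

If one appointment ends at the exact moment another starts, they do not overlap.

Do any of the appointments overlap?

No

Sorted by start: Elena, Amara, Hannah, Dmitri, Sofia, Kenji, Jonas.
Amara starts after Elena ends; Elena is clear from here.
Hannah starts exactly when Amara ends (back-to-back, no overlap); Amara is clear from here.
Dmitri starts exactly when Hannah ends (back-to-back, no overlap); Hannah is clear from here.
Sofia starts after Dmitri ends; Dmitri is clear from here.
Kenji starts after Sofia ends; Sofia is clear from here.
Jonas starts after Kenji ends.
Every pair is clear; the schedule has no overlaps.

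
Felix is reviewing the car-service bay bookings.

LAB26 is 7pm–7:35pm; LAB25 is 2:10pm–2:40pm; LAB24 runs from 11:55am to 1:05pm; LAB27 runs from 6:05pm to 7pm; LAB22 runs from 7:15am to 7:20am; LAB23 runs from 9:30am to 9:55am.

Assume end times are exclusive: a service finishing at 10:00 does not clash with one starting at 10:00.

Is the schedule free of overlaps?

Yes

Sorted by start: LAB22, LAB23, LAB24, LAB25, LAB27, LAB26.
LAB23 starts after LAB22 ends, so nothing later overlaps LAB22 either.
LAB24 starts after LAB23 ends, so nothing later overlaps LAB23 either.
LAB25 starts after LAB24 ends, so nothing later overlaps LAB24 either.
LAB27 starts after LAB25 ends, so nothing later overlaps LAB25 either.
LAB26 starts exactly when LAB27 ends (back-to-back, no overlap).
Every pair is clear; the schedule has no overlaps.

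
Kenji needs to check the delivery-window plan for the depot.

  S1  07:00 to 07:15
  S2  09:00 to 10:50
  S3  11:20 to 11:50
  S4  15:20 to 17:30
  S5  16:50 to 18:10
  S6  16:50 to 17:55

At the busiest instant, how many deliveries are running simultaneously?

Walk through starts and ends in time order (an end at T is processed before a start at T):
07:00 start S1 → 1
07:15 end S1 → 0
09:00 start S2 → 1
10:50 end S2 → 0
11:20 start S3 → 1
11:50 end S3 → 0
15:20 start S4 → 1
16:50 start S5 → 2
16:50 start S6 → 3
17:30 end S4 → 2
17:55 end S6 → 1
18:10 end S5 → 0
Peak is 3, at 16:50 (S4, S5, S6).

3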